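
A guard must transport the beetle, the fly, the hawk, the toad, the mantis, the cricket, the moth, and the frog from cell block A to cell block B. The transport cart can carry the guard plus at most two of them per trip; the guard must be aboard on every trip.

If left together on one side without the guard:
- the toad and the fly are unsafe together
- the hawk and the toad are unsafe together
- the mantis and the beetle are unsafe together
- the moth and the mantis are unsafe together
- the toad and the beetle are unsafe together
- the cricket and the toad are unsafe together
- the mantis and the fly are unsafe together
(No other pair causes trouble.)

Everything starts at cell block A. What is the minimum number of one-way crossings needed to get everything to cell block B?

Counting alone: the guard can take at most 2 across per trip to cell block B, so moving all 8 needs at least 4 loaded trips out, with a return between consecutive ones — at least 7 crossings.
The safety rule pushes this higher. Following every safe sequence of crossings, the most of the 8 that can be at cell block B as the transport cart arrives there on crossing 7 is 6 — never all 8.
So no plan with fewer than 9 crossings exists, and this one achieves 9:
1. Guard goes to cell block B with the mantis and the toad.
2. Guard goes back to cell block A alone.
3. Guard goes to cell block B with the cricket and the hawk.
4. Guard goes back to cell block A with the toad.
5. Guard goes to cell block B with the beetle and the fly.
6. Guard goes back to cell block A with the mantis.
7. Guard goes to cell block B with the frog and the moth.
8. Guard goes back to cell block A alone.
9. Guard goes to cell block B with the mantis and the toad.

9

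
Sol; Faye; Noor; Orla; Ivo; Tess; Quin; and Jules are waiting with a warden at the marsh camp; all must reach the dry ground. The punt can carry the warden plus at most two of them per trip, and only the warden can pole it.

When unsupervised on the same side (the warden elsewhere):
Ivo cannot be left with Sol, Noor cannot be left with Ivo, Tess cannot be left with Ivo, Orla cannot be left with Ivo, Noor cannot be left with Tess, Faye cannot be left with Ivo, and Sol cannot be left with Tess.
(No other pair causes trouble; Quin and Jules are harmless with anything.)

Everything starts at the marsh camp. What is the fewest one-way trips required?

Counting alone: the warden can take at most 2 across per trip to the dry ground, so moving all 8 needs at least 4 loaded trips out, with a return between consecutive ones — at least 7 crossings.
The safety rule pushes this higher. Following every safe sequence of crossings, the most of the 8 that can be at the dry ground as the punt arrives there on crossings 7, 9, 11 is 5, 6, 7 respectively — never all 8.
So no plan with fewer than 13 crossings exists, and this one achieves 13:
1. Warden goes to the dry ground with Ivo and Tess.  [the marsh camp: Faye, Jules, Noor, Orla, Quin, Sol | the dry ground: Ivo, Tess]
2. Warden goes back to the marsh camp with Ivo.  [the marsh camp: Faye, Ivo, Jules, Noor, Orla, Quin, Sol | the dry ground: Tess]
3. Warden goes to the dry ground with Faye and Ivo.  [the marsh camp: Jules, Noor, Orla, Quin, Sol | the dry ground: Faye, Ivo, Tess]
4. Warden goes back to the marsh camp with Ivo.  [the marsh camp: Ivo, Jules, Noor, Orla, Quin, Sol | the dry ground: Faye, Tess]
5. Warden goes to the dry ground with Ivo and Orla.  [the marsh camp: Jules, Noor, Quin, Sol | the dry ground: Faye, Ivo, Orla, Tess]
6. Warden goes back to the marsh camp with Ivo.  [the marsh camp: Ivo, Jules, Noor, Quin, Sol | the dry ground: Faye, Orla, Tess]
7. Warden goes to the dry ground with Noor and Sol.  [the marsh camp: Ivo, Jules, Quin | the dry ground: Faye, Noor, Orla, Sol, Tess]
8. Warden goes back to the marsh camp with Tess.  [the marsh camp: Ivo, Jules, Quin, Tess | the dry ground: Faye, Noor, Orla, Sol]
9. Warden goes to the dry ground with Ivo and Quin.  [the marsh camp: Jules, Tess | the dry ground: Faye, Ivo, Noor, Orla, Quin, Sol]
10. Warden goes back to the marsh camp with Ivo.  [the marsh camp: Ivo, Jules, Tess | the dry ground: Faye, Noor, Orla, Quin, Sol]
11. Warden goes to the dry ground with Ivo and Jules.  [the marsh camp: Tess | the dry ground: Faye, Ivo, Jules, Noor, Orla, Quin, Sol]
12. Warden goes back to the marsh camp with Ivo.  [the marsh camp: Ivo, Tess | the dry ground: Faye, Jules, Noor, Orla, Quin, Sol]
13. Warden goes to the dry ground with Ivo and Tess.  [the marsh camp: — | the dry ground: Faye, Ivo, Jules, Noor, Orla, Quin, Sol, Tess]

13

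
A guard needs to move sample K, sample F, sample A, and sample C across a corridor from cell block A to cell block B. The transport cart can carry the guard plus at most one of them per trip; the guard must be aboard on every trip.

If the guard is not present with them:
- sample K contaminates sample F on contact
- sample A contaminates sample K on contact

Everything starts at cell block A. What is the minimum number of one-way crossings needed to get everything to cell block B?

Counting alone: the guard can take at most 1 across per trip to cell block B, so moving all 4 needs at least 4 loaded trips out, with a return between consecutive ones — at least 7 crossings.
The safety rule pushes this higher. Following every safe sequence of crossings, the most of the 4 that can be at cell block B as the transport cart arrives there on crossing 7 is 3 — never all 4.
So no plan with fewer than 9 crossings exists, and this one achieves 9:
1. Guard goes to cell block B with sample K.  [cell block A: sample A, sample C, sample F | cell block B: sample K]
2. Guard goes back to cell block A alone.  [cell block A: sample A, sample C, sample F | cell block B: sample K]
3. Guard goes to cell block B with sample F.  [cell block A: sample A, sample C | cell block B: sample F, sample K]
4. Guard goes back to cell block A with sample K.  [cell block A: sample A, sample C, sample K | cell block B: sample F]
5. Guard goes to cell block B with sample A.  [cell block A: sample C, sample K | cell block B: sample A, sample F]
6. Guard goes back to cell block A alone.  [cell block A: sample C, sample K | cell block B: sample A, sample F]
7. Guard goes to cell block B with sample C.  [cell block A: sample K | cell block B: sample A, sample C, sample F]
8. Guard goes back to cell block A alone.  [cell block A: sample K | cell block B: sample A, sample C, sample F]
9. Guard goes to cell block B with sample K.  [cell block A: — | cell block B: sample A, sample C, sample F, sample K]

9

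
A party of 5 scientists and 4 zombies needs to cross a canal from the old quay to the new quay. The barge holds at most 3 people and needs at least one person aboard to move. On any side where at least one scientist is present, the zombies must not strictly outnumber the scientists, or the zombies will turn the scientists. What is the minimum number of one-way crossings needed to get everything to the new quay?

Counting alone: each trip to the new quay takes at most 3 across and each return brings at least 1 back, so after t trips out (and t−1 returns) at most 3t − (t−1) of the 9 are across; that first reaches 9 at t = 4, so at least 7 crossings are needed.
The plan below uses exactly 7 crossings, so it is optimal:
1. 3 zombies → the new quay.  (the old quay: 5S 1Z; the new quay: 0S 3Z)
2. 1 zombie ← the old quay.  (the old quay: 5S 2Z; the new quay: 0S 2Z)
3. 3 scientists → the new quay.  (the old quay: 2S 2Z; the new quay: 3S 2Z)
4. 1 scientist ← the old quay.  (the old quay: 3S 2Z; the new quay: 2S 2Z)
5. 2 scientists and 1 zombie → the new quay.  (the old quay: 1S 1Z; the new quay: 4S 3Z)
6. 1 scientist ← the old quay.  (the old quay: 2S 1Z; the new quay: 3S 3Z)
7. 2 scientists and 1 zombie → the new quay.  (the old quay: 0S 0Z; the new quay: 5S 4Z)

7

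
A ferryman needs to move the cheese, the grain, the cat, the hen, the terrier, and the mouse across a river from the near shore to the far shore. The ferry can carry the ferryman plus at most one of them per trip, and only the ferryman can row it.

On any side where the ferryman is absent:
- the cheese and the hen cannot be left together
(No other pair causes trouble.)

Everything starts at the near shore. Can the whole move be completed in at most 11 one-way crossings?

Yes

Yes — this plan uses 11 crossings (≤ 11):
1. Ferryman goes to the far shore with the cheese.
2. Ferryman goes back to the near shore alone.
3. Ferryman goes to the far shore with the grain.
4. Ferryman goes back to the near shore alone.
5. Ferryman goes to the far shore with the cat.
6. Ferryman goes back to the near shore alone.
7. Ferryman goes to the far shore with the terrier.
8. Ferryman goes back to the near shore alone.
9. Ferryman goes to the far shore with the mouse.
10. Ferryman goes back to the near shore alone.
11. Ferryman goes to the far shore with the hen.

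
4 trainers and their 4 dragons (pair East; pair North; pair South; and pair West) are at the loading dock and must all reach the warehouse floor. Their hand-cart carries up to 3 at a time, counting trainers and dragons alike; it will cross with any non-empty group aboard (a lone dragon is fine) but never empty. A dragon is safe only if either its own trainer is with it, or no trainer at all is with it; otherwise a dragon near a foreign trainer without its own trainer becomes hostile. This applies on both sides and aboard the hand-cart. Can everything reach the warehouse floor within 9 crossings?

Yes — this plan uses 9 crossings (≤ 9):
1. dragon East and trainer East cross → the warehouse floor.
2. trainer East crosses ← the loading dock.
3. dragon North, trainer East, and trainer North cross → the warehouse floor.
4. dragon East and trainer East cross ← the loading dock.
5. trainer East, trainer South, and trainer West cross → the warehouse floor.
6. dragon North crosses ← the loading dock.
7. dragon East and dragon North cross → the warehouse floor.
8. dragon East crosses ← the loading dock.
9. dragon East, dragon South, and dragon West cross → the warehouse floor.

Yes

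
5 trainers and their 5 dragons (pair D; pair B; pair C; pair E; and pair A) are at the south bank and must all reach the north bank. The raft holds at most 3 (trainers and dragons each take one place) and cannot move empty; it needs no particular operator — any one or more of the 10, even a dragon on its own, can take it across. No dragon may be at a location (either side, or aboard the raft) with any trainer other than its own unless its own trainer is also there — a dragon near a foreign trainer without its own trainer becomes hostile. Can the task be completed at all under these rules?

1. dragon D and trainer D cross → the north bank.
2. trainer D crosses ← the south bank.
3. dragon B, dragon C, and dragon E cross → the north bank.
4. dragon D crosses ← the south bank.
5. trainer B, trainer C, and trainer E cross → the north bank.
6. dragon B and trainer B cross ← the south bank.
7. trainer A, trainer B, and trainer D cross → the north bank.
8. dragon C crosses ← the south bank.
9. dragon B and dragon D cross → the north bank.
10. dragon D crosses ← the south bank.
11. dragon A, dragon C, and dragon D cross → the north bank.

Yes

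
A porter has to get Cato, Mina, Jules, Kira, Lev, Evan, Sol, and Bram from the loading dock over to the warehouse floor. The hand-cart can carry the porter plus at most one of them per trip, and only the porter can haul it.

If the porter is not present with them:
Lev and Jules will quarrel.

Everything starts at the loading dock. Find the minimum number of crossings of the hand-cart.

15

Counting alone: the porter can take at most 1 across per trip to the warehouse floor, so moving all 8 needs at least 8 loaded trips out, with a return between consecutive ones — at least 15 crossings.
The plan below uses exactly 15 crossings, so it is optimal:
1. Porter goes to the warehouse floor with Jules.  [the loading dock: Bram, Cato, Evan, Kira, Lev, Mina, Sol | the warehouse floor: Jules]
2. Porter goes back to the loading dock alone.  [the loading dock: Bram, Cato, Evan, Kira, Lev, Mina, Sol | the warehouse floor: Jules]
3. Porter goes to the warehouse floor with Cato.  [the loading dock: Bram, Evan, Kira, Lev, Mina, Sol | the warehouse floor: Cato, Jules]
4. Porter goes back to the loading dock alone.  [the loading dock: Bram, Evan, Kira, Lev, Mina, Sol | the warehouse floor: Cato, Jules]
5. Porter goes to the warehouse floor with Mina.  [the loading dock: Bram, Evan, Kira, Lev, Sol | the warehouse floor: Cato, Jules, Mina]
6. Porter goes back to the loading dock alone.  [the loading dock: Bram, Evan, Kira, Lev, Sol | the warehouse floor: Cato, Jules, Mina]
7. Porter goes to the warehouse floor with Kira.  [the loading dock: Bram, Evan, Lev, Sol | the warehouse floor: Cato, Jules, Kira, Mina]
8. Porter goes back to the loading dock alone.  [the loading dock: Bram, Evan, Lev, Sol | the warehouse floor: Cato, Jules, Kira, Mina]
9. Porter goes to the warehouse floor with Evan.  [the loading dock: Bram, Lev, Sol | the warehouse floor: Cato, Evan, Jules, Kira, Mina]
10. Porter goes back to the loading dock alone.  [the loading dock: Bram, Lev, Sol | the warehouse floor: Cato, Evan, Jules, Kira, Mina]
11. Porter goes to the warehouse floor with Sol.  [the loading dock: Bram, Lev | the warehouse floor: Cato, Evan, Jules, Kira, Mina, Sol]
12. Porter goes back to the loading dock alone.  [the loading dock: Bram, Lev | the warehouse floor: Cato, Evan, Jules, Kira, Mina, Sol]
13. Porter goes to the warehouse floor with Bram.  [the loading dock: Lev | the warehouse floor: Bram, Cato, Evan, Jules, Kira, Mina, Sol]
14. Porter goes back to the loading dock alone.  [the loading dock: Lev | the warehouse floor: Bram, Cato, Evan, Jules, Kira, Mina, Sol]
15. Porter goes to the warehouse floor with Lev.  [the loading dock: — | the warehouse floor: Bram, Cato, Evan, Jules, Kira, Lev, Mina, Sol]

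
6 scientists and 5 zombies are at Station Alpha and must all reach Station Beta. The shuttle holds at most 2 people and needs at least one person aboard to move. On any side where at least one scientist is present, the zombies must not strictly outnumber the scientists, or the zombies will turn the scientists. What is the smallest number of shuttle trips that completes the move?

Counting alone: each trip to Station Beta takes at most 2 across and each return brings at least 1 back, so after t trips out (and t−1 returns) at most 2t − (t−1) of the 11 are across; that first reaches 11 at t = 10, so at least 19 crossings are needed.
The plan below uses exactly 19 crossings, so it is optimal:
1. 2 zombies → Station Beta.  (Station Alpha: 6S 3Z; Station Beta: 0S 2Z)
2. 1 zombie ← Station Alpha.  (Station Alpha: 6S 4Z; Station Beta: 0S 1Z)
3. 2 zombies → Station Beta.  (Station Alpha: 6S 2Z; Station Beta: 0S 3Z)
4. 1 zombie ← Station Alpha.  (Station Alpha: 6S 3Z; Station Beta: 0S 2Z)
5. 2 scientists → Station Beta.  (Station Alpha: 4S 3Z; Station Beta: 2S 2Z)
6. 1 zombie ← Station Alpha.  (Station Alpha: 4S 4Z; Station Beta: 2S 1Z)
7. 1 scientist and 1 zombie → Station Beta.  (Station Alpha: 3S 3Z; Station Beta: 3S 2Z)
8. 1 scientist ← Station Alpha.  (Station Alpha: 4S 3Z; Station Beta: 2S 2Z)
9. 1 scientist and 1 zombie → Station Beta.  (Station Alpha: 3S 2Z; Station Beta: 3S 3Z)
10. 1 zombie ← Station Alpha.  (Station Alpha: 3S 3Z; Station Beta: 3S 2Z)
11. 1 scientist and 1 zombie → Station Beta.  (Station Alpha: 2S 2Z; Station Beta: 4S 3Z)
12. 1 scientist ← Station Alpha.  (Station Alpha: 3S 2Z; Station Beta: 3S 3Z)
13. 1 scientist and 1 zombie → Station Beta.  (Station Alpha: 2S 1Z; Station Beta: 4S 4Z)
14. 1 zombie ← Station Alpha.  (Station Alpha: 2S 2Z; Station Beta: 4S 3Z)
15. 1 scientist and 1 zombie → Station Beta.  (Station Alpha: 1S 1Z; Station Beta: 5S 4Z)
16. 1 scientist ← Station Alpha.  (Station Alpha: 2S 1Z; Station Beta: 4S 4Z)
17. 1 scientist and 1 zombie → Station Beta.  (Station Alpha: 1S 0Z; Station Beta: 5S 5Z)
18. 1 zombie ← Station Alpha.  (Station Alpha: 1S 1Z; Station Beta: 5S 4Z)
19. 1 scientist and 1 zombie → Station Beta.  (Station Alpha: 0S 0Z; Station Beta: 6S 5Z)

19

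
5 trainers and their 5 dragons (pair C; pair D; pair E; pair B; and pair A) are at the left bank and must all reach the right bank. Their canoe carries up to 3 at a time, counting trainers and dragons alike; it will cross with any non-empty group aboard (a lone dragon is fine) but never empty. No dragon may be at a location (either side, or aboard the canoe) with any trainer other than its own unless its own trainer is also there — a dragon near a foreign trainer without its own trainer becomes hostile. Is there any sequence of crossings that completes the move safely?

Yes

1. dragon C and trainer C cross → the right bank.
2. trainer C crosses ← the left bank.
3. dragon B, dragon D, and dragon E cross → the right bank.
4. dragon C crosses ← the left bank.
5. trainer B, trainer D, and trainer E cross → the right bank.
6. dragon D and trainer D cross ← the left bank.
7. trainer A, trainer C, and trainer D cross → the right bank.
8. dragon E crosses ← the left bank.
9. dragon C and dragon D cross → the right bank.
10. dragon C crosses ← the left bank.
11. dragon A, dragon C, and dragon E cross → the right bank.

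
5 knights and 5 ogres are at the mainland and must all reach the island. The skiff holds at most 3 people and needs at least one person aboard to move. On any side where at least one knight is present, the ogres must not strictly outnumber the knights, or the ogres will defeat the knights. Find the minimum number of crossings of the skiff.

11

Counting alone: each trip to the island takes at most 3 across and each return brings at least 1 back, so after t trips out (and t−1 returns) at most 3t − (t−1) of the 10 are across; that first reaches 10 at t = 5, so at least 9 crossings are needed.
The safety rule pushes this higher. Following every safe sequence of crossings, the most of the 10 that can be at the island as the skiff arrives there on crossing 9 is 9 — never all 10.
So no plan with fewer than 11 crossings exists, and this one achieves 11:
1. 2 ogres → the island.  (the mainland: 5K 3O; the island: 0K 2O)
2. 1 ogre ← the mainland.  (the mainland: 5K 4O; the island: 0K 1O)
3. 3 ogres → the island.  (the mainland: 5K 1O; the island: 0K 4O)
4. 1 ogre ← the mainland.  (the mainland: 5K 2O; the island: 0K 3O)
5. 3 knights → the island.  (the mainland: 2K 2O; the island: 3K 3O)
6. 1 knight and 1 ogre ← the mainland.  (the mainland: 3K 3O; the island: 2K 2O)
7. 3 knights → the island.  (the mainland: 0K 3O; the island: 5K 2O)
8. 1 ogre ← the mainland.  (the mainland: 0K 4O; the island: 5K 1O)
9. 2 ogres → the island.  (the mainland: 0K 2O; the island: 5K 3O)
10. 1 ogre ← the mainland.  (the mainland: 0K 3O; the island: 5K 2O)
11. 3 ogres → the island.  (the mainland: 0K 0O; the island: 5K 5O)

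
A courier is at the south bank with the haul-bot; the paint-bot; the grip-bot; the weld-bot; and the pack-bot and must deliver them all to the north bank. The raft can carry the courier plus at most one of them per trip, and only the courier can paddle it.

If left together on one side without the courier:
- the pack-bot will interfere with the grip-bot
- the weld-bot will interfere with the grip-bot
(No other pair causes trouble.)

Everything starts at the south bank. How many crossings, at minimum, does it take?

11

Counting alone: the courier can take at most 1 across per trip to the north bank, so moving all 5 needs at least 5 loaded trips out, with a return between consecutive ones — at least 9 crossings.
The safety rule pushes this higher. Following every safe sequence of crossings, the most of the 5 that can be at the north bank as the raft arrives there on crossing 9 is 4 — never all 5.
So no plan with fewer than 11 crossings exists, and this one achieves 11:
1. Courier goes to the north bank with the grip-bot.
2. Courier goes back to the south bank alone.
3. Courier goes to the north bank with the haul-bot.
4. Courier goes back to the south bank alone.
5. Courier goes to the north bank with the paint-bot.
6. Courier goes back to the south bank alone.
7. Courier goes to the north bank with the weld-bot.
8. Courier goes back to the south bank with the grip-bot.
9. Courier goes to the north bank with the pack-bot.
10. Courier goes back to the south bank alone.
11. Courier goes to the north bank with the grip-bot.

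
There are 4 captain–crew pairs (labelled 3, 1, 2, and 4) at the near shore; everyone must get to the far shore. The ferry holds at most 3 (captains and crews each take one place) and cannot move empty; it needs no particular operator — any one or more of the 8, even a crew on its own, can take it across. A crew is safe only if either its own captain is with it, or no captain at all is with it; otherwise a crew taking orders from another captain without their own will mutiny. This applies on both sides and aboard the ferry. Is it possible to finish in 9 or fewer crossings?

Yes — this plan uses 9 crossings (≤ 9):
1. captain 3 and crew 3 cross → the far shore.
2. captain 3 crosses ← the near shore.
3. captain 1, captain 3, and crew 1 cross → the far shore.
4. captain 3 and crew 3 cross ← the near shore.
5. captain 2, captain 3, and captain 4 cross → the far shore.
6. crew 1 crosses ← the near shore.
7. crew 1 and crew 3 cross → the far shore.
8. crew 3 crosses ← the near shore.
9. crew 2, crew 3, and crew 4 cross → the far shore.

Yes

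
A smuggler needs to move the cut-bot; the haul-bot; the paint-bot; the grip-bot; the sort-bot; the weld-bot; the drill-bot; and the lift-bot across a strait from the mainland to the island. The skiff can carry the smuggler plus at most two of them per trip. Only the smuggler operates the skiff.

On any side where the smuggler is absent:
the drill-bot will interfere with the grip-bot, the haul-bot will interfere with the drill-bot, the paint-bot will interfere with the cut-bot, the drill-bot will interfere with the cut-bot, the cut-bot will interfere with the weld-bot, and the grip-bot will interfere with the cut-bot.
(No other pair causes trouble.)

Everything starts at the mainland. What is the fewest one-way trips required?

13

Counting alone: the smuggler can take at most 2 across per trip to the island, so moving all 8 needs at least 4 loaded trips out, with a return between consecutive ones — at least 7 crossings.
The safety rule pushes this higher. Following every safe sequence of crossings, the most of the 8 that can be at the island as the skiff arrives there on crossings 7, 9, 11 is 5, 6, 7 respectively — never all 8.
So no plan with fewer than 13 crossings exists, and this one achieves 13:
1. Smuggler goes to the island with the cut-bot and the drill-bot.  [the mainland: the grip-bot, the haul-bot, the lift-bot, the paint-bot, the sort-bot, the weld-bot | the island: the cut-bot, the drill-bot]
2. Smuggler goes back to the mainland with the cut-bot.  [the mainland: the cut-bot, the grip-bot, the haul-bot, the lift-bot, the paint-bot, the sort-bot, the weld-bot | the island: the drill-bot]
3. Smuggler goes to the island with the cut-bot and the haul-bot.  [the mainland: the grip-bot, the lift-bot, the paint-bot, the sort-bot, the weld-bot | the island: the cut-bot, the drill-bot, the haul-bot]
4. Smuggler goes back to the mainland with the drill-bot.  [the mainland: the drill-bot, the grip-bot, the lift-bot, the paint-bot, the sort-bot, the weld-bot | the island: the cut-bot, the haul-bot]
5. Smuggler goes to the island with the grip-bot and the paint-bot.  [the mainland: the drill-bot, the lift-bot, the sort-bot, the weld-bot | the island: the cut-bot, the grip-bot, the haul-bot, the paint-bot]
6. Smuggler goes back to the mainland with the cut-bot.  [the mainland: the cut-bot, the drill-bot, the lift-bot, the sort-bot, the weld-bot | the island: the grip-bot, the haul-bot, the paint-bot]
7. Smuggler goes to the island with the cut-bot and the sort-bot.  [the mainland: the drill-bot, the lift-bot, the weld-bot | the island: the cut-bot, the grip-bot, the haul-bot, the paint-bot, the sort-bot]
8. Smuggler goes back to the mainland with the cut-bot.  [the mainland: the cut-bot, the drill-bot, the lift-bot, the weld-bot | the island: the grip-bot, the haul-bot, the paint-bot, the sort-bot]
9. Smuggler goes to the island with the cut-bot and the weld-bot.  [the mainland: the drill-bot, the lift-bot | the island: the cut-bot, the grip-bot, the haul-bot, the paint-bot, the sort-bot, the weld-bot]
10. Smuggler goes back to the mainland with the cut-bot.  [the mainland: the cut-bot, the drill-bot, the lift-bot | the island: the grip-bot, the haul-bot, the paint-bot, the sort-bot, the weld-bot]
11. Smuggler goes to the island with the cut-bot and the lift-bot.  [the mainland: the drill-bot | the island: the cut-bot, the grip-bot, the haul-bot, the lift-bot, the paint-bot, the sort-bot, the weld-bot]
12. Smuggler goes back to the mainland with the cut-bot.  [the mainland: the cut-bot, the drill-bot | the island: the grip-bot, the haul-bot, the lift-bot, the paint-bot, the sort-bot, the weld-bot]
13. Smuggler goes to the island with the cut-bot and the drill-bot.  [the mainland: — | the island: the cut-bot, the drill-bot, the grip-bot, the haul-bot, the lift-bot, the paint-bot, the sort-bot, the weld-bot]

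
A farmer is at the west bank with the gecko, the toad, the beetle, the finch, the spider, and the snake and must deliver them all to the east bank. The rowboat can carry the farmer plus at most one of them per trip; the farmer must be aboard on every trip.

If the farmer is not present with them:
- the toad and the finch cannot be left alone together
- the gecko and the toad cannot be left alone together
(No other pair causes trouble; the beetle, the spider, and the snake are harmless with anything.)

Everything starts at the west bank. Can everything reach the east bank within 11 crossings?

No

Counting alone: the farmer can take at most 1 across per trip to the east bank, so moving all 6 needs at least 6 loaded trips out, with a return between consecutive ones — at least 11 crossings.
The safety rule pushes this higher. Following every safe sequence of crossings, the most of the 6 that can be at the east bank as the rowboat arrives there on crossing 11 is 5 — never all 6.
So the move cannot be finished within 11 crossings. (The shortest complete plan takes 13:)
1. Farmer goes to the east bank with the toad.
2. Farmer goes back to the west bank alone.
3. Farmer goes to the east bank with the gecko.
4. Farmer goes back to the west bank with the toad.
5. Farmer goes to the east bank with the finch.
6. Farmer goes back to the west bank alone.
7. Farmer goes to the east bank with the beetle.
8. Farmer goes back to the west bank alone.
9. Farmer goes to the east bank with the spider.
10. Farmer goes back to the west bank alone.
11. Farmer goes to the east bank with the snake.
12. Farmer goes back to the west bank alone.
13. Farmer goes to the east bank with the toad.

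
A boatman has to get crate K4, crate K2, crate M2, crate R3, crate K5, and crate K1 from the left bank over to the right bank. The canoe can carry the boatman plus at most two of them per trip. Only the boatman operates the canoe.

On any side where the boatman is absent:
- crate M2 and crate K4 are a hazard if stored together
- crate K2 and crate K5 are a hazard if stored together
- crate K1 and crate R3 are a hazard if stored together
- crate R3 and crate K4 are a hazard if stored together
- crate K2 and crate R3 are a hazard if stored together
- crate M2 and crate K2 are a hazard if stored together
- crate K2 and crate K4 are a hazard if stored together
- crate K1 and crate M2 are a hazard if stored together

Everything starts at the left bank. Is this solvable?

Whatever the first load, the items left behind include a forbidden pair without the boatman. No opening move is safe, so no plan exists.

No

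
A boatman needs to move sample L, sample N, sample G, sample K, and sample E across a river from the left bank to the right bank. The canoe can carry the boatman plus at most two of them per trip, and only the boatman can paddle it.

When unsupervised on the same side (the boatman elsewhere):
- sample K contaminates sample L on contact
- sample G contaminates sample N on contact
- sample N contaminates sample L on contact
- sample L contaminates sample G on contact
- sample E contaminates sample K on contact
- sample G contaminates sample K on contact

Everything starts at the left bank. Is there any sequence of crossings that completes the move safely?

No

Whatever the first load, the items left behind include a forbidden pair without the boatman. No opening move is safe, so no plan exists.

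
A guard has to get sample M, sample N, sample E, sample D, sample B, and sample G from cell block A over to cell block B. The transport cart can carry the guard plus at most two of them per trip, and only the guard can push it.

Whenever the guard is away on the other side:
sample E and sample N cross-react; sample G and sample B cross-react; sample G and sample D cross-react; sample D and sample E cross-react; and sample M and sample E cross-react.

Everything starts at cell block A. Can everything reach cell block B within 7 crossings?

Yes

Yes — this plan uses 7 crossings (≤ 7):
1. Guard goes to cell block B with sample E and sample G.
2. Guard goes back to cell block A alone.
3. Guard goes to cell block B with sample M and sample N.
4. Guard goes back to cell block A with sample E.
5. Guard goes to cell block B with sample B and sample D.
6. Guard goes back to cell block A with sample G.
7. Guard goes to cell block B with sample E and sample G.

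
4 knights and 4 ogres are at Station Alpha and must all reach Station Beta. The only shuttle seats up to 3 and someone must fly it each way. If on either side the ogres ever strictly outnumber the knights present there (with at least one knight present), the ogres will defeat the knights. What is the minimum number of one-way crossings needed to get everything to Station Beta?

9

Counting alone: each trip to Station Beta takes at most 3 across and each return brings at least 1 back, so after t trips out (and t−1 returns) at most 3t − (t−1) of the 8 are across; that first reaches 8 at t = 4, so at least 7 crossings are needed.
The safety rule pushes this higher. Following every safe sequence of crossings, the most of the 8 that can be at Station Beta as the shuttle arrives there on crossing 7 is 7 — never all 8.
So no plan with fewer than 9 crossings exists, and this one achieves 9:
1. 2 ogres → Station Beta.  (Station Alpha: 4K 2O; Station Beta: 0K 2O)
2. 1 ogre ← Station Alpha.  (Station Alpha: 4K 3O; Station Beta: 0K 1O)
3. 3 ogres → Station Beta.  (Station Alpha: 4K 0O; Station Beta: 0K 4O)
4. 1 ogre ← Station Alpha.  (Station Alpha: 4K 1O; Station Beta: 0K 3O)
5. 3 knights → Station Beta.  (Station Alpha: 1K 1O; Station Beta: 3K 3O)
6. 1 knight and 1 ogre ← Station Alpha.  (Station Alpha: 2K 2O; Station Beta: 2K 2O)
7. 2 knights → Station Beta.  (Station Alpha: 0K 2O; Station Beta: 4K 2O)
8. 1 ogre ← Station Alpha.  (Station Alpha: 0K 3O; Station Beta: 4K 1O)
9. 3 ogres → Station Beta.  (Station Alpha: 0K 0O; Station Beta: 4K 4O)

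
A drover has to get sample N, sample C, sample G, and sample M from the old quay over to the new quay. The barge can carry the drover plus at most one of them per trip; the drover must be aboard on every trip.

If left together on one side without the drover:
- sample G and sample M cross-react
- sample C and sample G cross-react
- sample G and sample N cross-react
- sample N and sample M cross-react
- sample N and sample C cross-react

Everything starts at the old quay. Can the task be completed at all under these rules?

No

Whatever the first load, the items left behind include a forbidden pair without the drover. No opening move is safe, so no plan exists.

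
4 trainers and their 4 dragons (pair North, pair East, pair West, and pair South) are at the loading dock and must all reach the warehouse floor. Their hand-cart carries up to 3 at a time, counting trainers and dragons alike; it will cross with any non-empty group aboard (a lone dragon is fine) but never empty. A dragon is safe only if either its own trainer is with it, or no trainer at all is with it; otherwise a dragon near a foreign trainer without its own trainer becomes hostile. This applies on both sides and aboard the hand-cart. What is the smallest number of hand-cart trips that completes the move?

Counting alone: each trip to the warehouse floor takes at most 3 across and each return brings at least 1 back, so after t trips out (and t−1 returns) at most 3t − (t−1) of the 8 are across; that first reaches 8 at t = 4, so at least 7 crossings are needed.
The safety rule pushes this higher. Following every safe sequence of crossings, the most of the 8 that can be at the warehouse floor as the hand-cart arrives there on crossing 7 is 7 — never all 8.
So no plan with fewer than 9 crossings exists, and this one achieves 9:
1. dragon North and trainer North cross → the warehouse floor.
2. trainer North crosses ← the loading dock.
3. dragon East, trainer East, and trainer North cross → the warehouse floor.
4. dragon North and trainer North cross ← the loading dock.
5. trainer North, trainer South, and trainer West cross → the warehouse floor.
6. dragon East crosses ← the loading dock.
7. dragon East and dragon North cross → the warehouse floor.
8. dragon North crosses ← the loading dock.
9. dragon North, dragon South, and dragon West cross → the warehouse floor.

9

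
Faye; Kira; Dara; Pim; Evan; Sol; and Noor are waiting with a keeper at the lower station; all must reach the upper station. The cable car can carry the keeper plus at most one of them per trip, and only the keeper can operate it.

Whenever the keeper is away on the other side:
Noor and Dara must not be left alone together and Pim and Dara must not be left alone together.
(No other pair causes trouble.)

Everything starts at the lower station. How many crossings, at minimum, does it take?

Counting alone: the keeper can take at most 1 across per trip to the upper station, so moving all 7 needs at least 7 loaded trips out, with a return between consecutive ones — at least 13 crossings.
The safety rule pushes this higher. Following every safe sequence of crossings, the most of the 7 that can be at the upper station as the cable car arrives there on crossing 13 is 6 — never all 7.
So no plan with fewer than 15 crossings exists, and this one achieves 15:
1. Keeper goes to the upper station with Dara.
2. Keeper goes back to the lower station alone.
3. Keeper goes to the upper station with Faye.
4. Keeper goes back to the lower station alone.
5. Keeper goes to the upper station with Kira.
6. Keeper goes back to the lower station alone.
7. Keeper goes to the upper station with Pim.
8. Keeper goes back to the lower station with Dara.
9. Keeper goes to the upper station with Noor.
10. Keeper goes back to the lower station alone.
11. Keeper goes to the upper station with Evan.
12. Keeper goes back to the lower station alone.
13. Keeper goes to the upper station with Sol.
14. Keeper goes back to the lower station alone.
15. Keeper goes to the upper station with Dara.

15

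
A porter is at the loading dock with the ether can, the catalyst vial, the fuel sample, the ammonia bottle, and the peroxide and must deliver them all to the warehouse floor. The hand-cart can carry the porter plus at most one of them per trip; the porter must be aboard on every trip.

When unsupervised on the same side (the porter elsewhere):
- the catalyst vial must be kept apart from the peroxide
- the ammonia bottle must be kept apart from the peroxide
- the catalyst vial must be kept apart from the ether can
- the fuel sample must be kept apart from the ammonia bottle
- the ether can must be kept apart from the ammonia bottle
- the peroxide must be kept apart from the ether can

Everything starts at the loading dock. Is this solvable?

No

Whatever the first load, the items left behind include a forbidden pair without the porter. No opening move is safe, so no plan exists.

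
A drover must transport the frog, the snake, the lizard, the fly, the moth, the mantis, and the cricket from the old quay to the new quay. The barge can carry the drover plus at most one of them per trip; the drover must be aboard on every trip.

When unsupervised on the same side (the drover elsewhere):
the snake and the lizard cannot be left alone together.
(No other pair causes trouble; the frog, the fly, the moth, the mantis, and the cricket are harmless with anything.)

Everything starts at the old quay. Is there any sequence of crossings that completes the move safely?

1. Drover goes to the new quay with the snake.  [the old quay: the cricket, the fly, the frog, the lizard, the mantis, the moth | the new quay: the snake]
2. Drover goes back to the old quay alone.  [the old quay: the cricket, the fly, the frog, the lizard, the mantis, the moth | the new quay: the snake]
3. Drover goes to the new quay with the frog.  [the old quay: the cricket, the fly, the lizard, the mantis, the moth | the new quay: the frog, the snake]
4. Drover goes back to the old quay alone.  [the old quay: the cricket, the fly, the lizard, the mantis, the moth | the new quay: the frog, the snake]
5. Drover goes to the new quay with the fly.  [the old quay: the cricket, the lizard, the mantis, the moth | the new quay: the fly, the frog, the snake]
6. Drover goes back to the old quay alone.  [the old quay: the cricket, the lizard, the mantis, the moth | the new quay: the fly, the frog, the snake]
7. Drover goes to the new quay with the moth.  [the old quay: the cricket, the lizard, the mantis | the new quay: the fly, the frog, the moth, the snake]
8. Drover goes back to the old quay alone.  [the old quay: the cricket, the lizard, the mantis | the new quay: the fly, the frog, the moth, the snake]
9. Drover goes to the new quay with the mantis.  [the old quay: the cricket, the lizard | the new quay: the fly, the frog, the mantis, the moth, the snake]
10. Drover goes back to the old quay alone.  [the old quay: the cricket, the lizard | the new quay: the fly, the frog, the mantis, the moth, the snake]
11. Drover goes to the new quay with the cricket.  [the old quay: the lizard | the new quay: the cricket, the fly, the frog, the mantis, the moth, the snake]
12. Drover goes back to the old quay alone.  [the old quay: the lizard | the new quay: the cricket, the fly, the frog, the mantis, the moth, the snake]
13. Drover goes to the new quay with the lizard.  [the old quay: — | the new quay: the cricket, the fly, the frog, the lizard, the mantis, the moth, the snake]

Yes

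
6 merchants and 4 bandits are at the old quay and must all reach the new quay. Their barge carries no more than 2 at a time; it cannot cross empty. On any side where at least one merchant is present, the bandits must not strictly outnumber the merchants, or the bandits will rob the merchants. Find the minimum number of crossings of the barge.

Counting alone: each trip to the new quay takes at most 2 across and each return brings at least 1 back, so after t trips out (and t−1 returns) at most 2t − (t−1) of the 10 are across; that first reaches 10 at t = 9, so at least 17 crossings are needed.
The plan below uses exactly 17 crossings, so it is optimal:
1. 2 bandits → the new quay.  (the old quay: 6M 2B; the new quay: 0M 2B)
2. 1 bandit ← the old quay.  (the old quay: 6M 3B; the new quay: 0M 1B)
3. 2 bandits → the new quay.  (the old quay: 6M 1B; the new quay: 0M 3B)
4. 1 bandit ← the old quay.  (the old quay: 6M 2B; the new quay: 0M 2B)
5. 2 merchants → the new quay.  (the old quay: 4M 2B; the new quay: 2M 2B)
6. 1 bandit ← the old quay.  (the old quay: 4M 3B; the new quay: 2M 1B)
7. 1 merchant and 1 bandit → the new quay.  (the old quay: 3M 2B; the new quay: 3M 2B)
8. 1 bandit ← the old quay.  (the old quay: 3M 3B; the new quay: 3M 1B)
9. 2 bandits → the new quay.  (the old quay: 3M 1B; the new quay: 3M 3B)
10. 1 bandit ← the old quay.  (the old quay: 3M 2B; the new quay: 3M 2B)
11. 1 merchant and 1 bandit → the new quay.  (the old quay: 2M 1B; the new quay: 4M 3B)
12. 1 bandit ← the old quay.  (the old quay: 2M 2B; the new quay: 4M 2B)
13. 2 bandits → the new quay.  (the old quay: 2M 0B; the new quay: 4M 4B)
14. 1 bandit ← the old quay.  (the old quay: 2M 1B; the new quay: 4M 3B)
15. 1 merchant and 1 bandit → the new quay.  (the old quay: 1M 0B; the new quay: 5M 4B)
16. 1 bandit ← the old quay.  (the old quay: 1M 1B; the new quay: 5M 3B)
17. 1 merchant and 1 bandit → the new quay.  (the old quay: 0M 0B; the new quay: 6M 4B)

17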